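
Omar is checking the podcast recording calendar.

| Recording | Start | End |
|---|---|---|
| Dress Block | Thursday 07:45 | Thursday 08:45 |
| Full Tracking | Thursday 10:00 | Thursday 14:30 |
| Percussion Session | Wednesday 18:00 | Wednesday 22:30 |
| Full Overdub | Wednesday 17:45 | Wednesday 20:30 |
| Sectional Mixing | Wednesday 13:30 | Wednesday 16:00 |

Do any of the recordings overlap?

Yes

Sorted by start: Sectional Mixing, Full Overdub, Percussion Session, Dress Block, Full Tracking.
Full Overdub starts after Sectional Mixing ends, so Sectional Mixing has no further overlaps.
Percussion Session starts before Full Overdub ends → Full Overdub and Percussion Session overlap.
That's a conflict, so the schedule is not conflict-free.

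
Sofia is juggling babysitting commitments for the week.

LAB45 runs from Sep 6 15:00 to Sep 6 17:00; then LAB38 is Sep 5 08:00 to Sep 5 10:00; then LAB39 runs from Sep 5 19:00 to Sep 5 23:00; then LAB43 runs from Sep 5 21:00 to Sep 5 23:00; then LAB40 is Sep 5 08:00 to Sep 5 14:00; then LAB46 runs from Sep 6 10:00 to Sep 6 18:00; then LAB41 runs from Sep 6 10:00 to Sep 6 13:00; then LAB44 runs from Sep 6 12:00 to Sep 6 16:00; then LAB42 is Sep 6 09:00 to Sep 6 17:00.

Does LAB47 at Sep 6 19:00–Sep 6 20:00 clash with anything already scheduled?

No — it doesn't clash with anything

LAB38: ends Sep 5 10:00 at or before LAB47 starts Sep 6 19:00 → clear.
LAB40: ends Sep 5 14:00 at or before LAB47 starts Sep 6 19:00 → clear.
LAB39: ends Sep 5 23:00 at or before LAB47 starts Sep 6 19:00 → clear.
LAB43: ends Sep 5 23:00 at or before LAB47 starts Sep 6 19:00 → clear.
LAB42: ends Sep 6 17:00 at or before LAB47 starts Sep 6 19:00 → clear.
LAB41: ends Sep 6 13:00 at or before LAB47 starts Sep 6 19:00 → clear.
LAB46: ends Sep 6 18:00 at or before LAB47 starts Sep 6 19:00 → clear.
LAB44: ends Sep 6 16:00 at or before LAB47 starts Sep 6 19:00 → clear.
LAB45: ends Sep 6 17:00 at or before LAB47 starts Sep 6 19:00 → clear.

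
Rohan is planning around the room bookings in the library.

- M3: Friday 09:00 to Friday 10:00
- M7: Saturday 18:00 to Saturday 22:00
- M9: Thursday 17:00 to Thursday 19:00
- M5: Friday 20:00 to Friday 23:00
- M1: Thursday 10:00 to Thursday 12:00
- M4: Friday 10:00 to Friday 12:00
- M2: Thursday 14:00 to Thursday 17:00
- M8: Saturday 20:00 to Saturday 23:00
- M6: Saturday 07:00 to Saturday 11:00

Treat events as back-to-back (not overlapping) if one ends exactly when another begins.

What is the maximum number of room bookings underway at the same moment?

2

Walk through starts and ends in time order (an end at T is processed before a start at T):
Thursday 10:00 start M1 → 1
Thursday 12:00 end M1 → 0
Thursday 14:00 start M2 → 1
Thursday 17:00 end M2 → 0
Thursday 17:00 start M9 → 1
Thursday 19:00 end M9 → 0
Friday 09:00 start M3 → 1
Friday 10:00 end M3 → 0
Friday 10:00 start M4 → 1
Friday 12:00 end M4 → 0
Friday 20:00 start M5 → 1
Friday 23:00 end M5 → 0
Saturday 07:00 start M6 → 1
Saturday 11:00 end M6 → 0
Saturday 18:00 start M7 → 1
Saturday 20:00 start M8 → 2
Saturday 22:00 end M7 → 1
Saturday 23:00 end M8 → 0
Peak is 2, at Saturday 20:00 (M7, M8).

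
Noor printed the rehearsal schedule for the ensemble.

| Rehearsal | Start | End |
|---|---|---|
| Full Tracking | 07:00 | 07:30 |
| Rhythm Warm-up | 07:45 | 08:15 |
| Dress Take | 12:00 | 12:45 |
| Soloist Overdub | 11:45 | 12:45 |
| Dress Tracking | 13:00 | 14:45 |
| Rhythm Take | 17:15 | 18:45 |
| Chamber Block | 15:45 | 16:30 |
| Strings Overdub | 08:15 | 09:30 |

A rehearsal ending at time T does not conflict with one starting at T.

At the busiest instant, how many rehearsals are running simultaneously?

Sort all start/end points and keep a running count:
07:00 start Full Tracking → 1
07:30 end Full Tracking → 0
07:45 start Rhythm Warm-up → 1
08:15 end Rhythm Warm-up → 0
08:15 start Strings Overdub → 1
09:30 end Strings Overdub → 0
11:45 start Soloist Overdub → 1
12:00 start Dress Take → 2
12:45 end Dress Take → 1
12:45 end Soloist Overdub → 0
13:00 start Dress Tracking → 1
14:45 end Dress Tracking → 0
15:45 start Chamber Block → 1
16:30 end Chamber Block → 0
17:15 start Rhythm Take → 1
18:45 end Rhythm Take → 0
Peak is 2, at 12:00 (Dress Take, Soloist Overdub).

2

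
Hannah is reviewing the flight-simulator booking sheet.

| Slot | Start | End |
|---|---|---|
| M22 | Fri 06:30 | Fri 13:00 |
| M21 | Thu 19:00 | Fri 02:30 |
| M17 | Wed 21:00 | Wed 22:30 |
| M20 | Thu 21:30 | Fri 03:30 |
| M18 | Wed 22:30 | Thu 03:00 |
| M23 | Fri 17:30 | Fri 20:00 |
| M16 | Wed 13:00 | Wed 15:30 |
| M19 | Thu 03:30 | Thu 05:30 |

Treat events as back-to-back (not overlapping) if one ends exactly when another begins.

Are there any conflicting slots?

Yes

Sorted by start: M16, M17, M18, M19, M21, M20, M22, M23.
M17 starts after M16 ends, so nothing later overlaps M16 either.
M18 starts exactly when M17 ends (back-to-back, no overlap), so nothing later overlaps M17 either.
M19 starts after M18 ends, so nothing later overlaps M18 either.
M21 starts after M19 ends, so nothing later overlaps M19 either.
M20 starts before M21 ends → M21 and M20 overlap.
That's a conflict, so the schedule is not conflict-free.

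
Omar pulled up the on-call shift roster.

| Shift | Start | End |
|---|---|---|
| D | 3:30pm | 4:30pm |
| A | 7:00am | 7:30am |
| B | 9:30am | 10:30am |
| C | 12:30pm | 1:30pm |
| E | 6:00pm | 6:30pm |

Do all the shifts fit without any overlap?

Sorted by start: A, B, C, D, E.
B starts after A ends, so nothing later overlaps A either.
C starts after B ends, so nothing later overlaps B either.
D starts after C ends, so nothing later overlaps C either.
E starts after D ends.
Every pair is clear; the schedule has no overlaps.

Yes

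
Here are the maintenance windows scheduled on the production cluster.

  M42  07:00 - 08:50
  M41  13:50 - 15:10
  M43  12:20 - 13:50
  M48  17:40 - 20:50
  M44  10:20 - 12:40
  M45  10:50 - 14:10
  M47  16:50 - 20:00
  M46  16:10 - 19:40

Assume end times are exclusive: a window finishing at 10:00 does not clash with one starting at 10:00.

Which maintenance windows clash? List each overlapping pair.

Sorted by start: M42, M44, M45, M43, M41, M46, M47, M48.
M44 starts after M42 ends, so M42 has no further overlaps.
M45 starts before M44 ends → M44 and M45 overlap.
M43 starts before M44 ends → M44 and M43 overlap.
M41 starts after M44 ends, so M44 has no further overlaps.
M43 starts before M45 ends → M45 and M43 overlap.
M41 starts before M45 ends → M45 and M41 overlap.
M46 starts after M45 ends, so M45 has no further overlaps.
M41 starts exactly when M43 ends (back-to-back, no overlap), so M43 has no further overlaps.
M46 starts after M41 ends, so M41 has no further overlaps.
M47 starts before M46 ends → M46 and M47 overlap.
M48 starts before M46 ends → M46 and M48 overlap.
M48 starts before M47 ends → M47 and M48 overlap.

M41 & M45, M43 & M44, M43 & M45, M44 & M45, M46 & M47, M46 & M48, M47 & M48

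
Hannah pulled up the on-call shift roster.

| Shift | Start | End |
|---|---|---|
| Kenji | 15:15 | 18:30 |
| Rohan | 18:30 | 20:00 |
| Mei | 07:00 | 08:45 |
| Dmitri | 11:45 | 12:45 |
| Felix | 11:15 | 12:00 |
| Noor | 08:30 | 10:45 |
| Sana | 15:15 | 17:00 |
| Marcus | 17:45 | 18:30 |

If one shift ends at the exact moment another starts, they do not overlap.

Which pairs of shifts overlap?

Dmitri & Felix, Kenji & Marcus, Kenji & Sana, Mei & Noor

Sorted by start: Mei, Noor, Felix, Dmitri, Sana, Kenji, Marcus, Rohan.
Noor starts before Mei ends → Mei and Noor overlap.
Felix starts after Mei ends; Mei is clear from here.
Felix starts after Noor ends; Noor is clear from here.
Dmitri starts before Felix ends → Felix and Dmitri overlap.
Sana starts after Felix ends; Felix is clear from here.
Sana starts after Dmitri ends; Dmitri is clear from here.
Kenji starts before Sana ends → Sana and Kenji overlap.
Marcus starts after Sana ends; Sana is clear from here.
Marcus starts before Kenji ends → Kenji and Marcus overlap.
Rohan starts exactly when Kenji ends (back-to-back, no overlap).
Rohan starts exactly when Marcus ends (back-to-back, no overlap).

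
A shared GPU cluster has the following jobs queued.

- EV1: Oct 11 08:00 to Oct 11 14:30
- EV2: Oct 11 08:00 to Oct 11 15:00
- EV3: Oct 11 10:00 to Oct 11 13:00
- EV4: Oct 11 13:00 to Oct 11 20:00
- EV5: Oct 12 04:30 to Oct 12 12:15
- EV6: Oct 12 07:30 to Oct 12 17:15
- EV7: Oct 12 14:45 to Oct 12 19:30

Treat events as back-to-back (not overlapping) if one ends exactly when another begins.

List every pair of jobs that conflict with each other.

Sorted by start: EV1, EV2, EV3, EV4, EV5, EV6, EV7.
EV2 starts before EV1 ends → EV1 and EV2 overlap.
EV3 starts before EV1 ends → EV1 and EV3 overlap.
EV4 starts before EV1 ends → EV1 and EV4 overlap.
EV5 starts after EV1 ends — done with EV1.
EV3 starts before EV2 ends → EV2 and EV3 overlap.
EV4 starts before EV2 ends → EV2 and EV4 overlap.
EV5 starts after EV2 ends — done with EV2.
EV4 starts exactly when EV3 ends (back-to-back, no overlap) — done with EV3.
EV5 starts after EV4 ends — done with EV4.
EV6 starts before EV5 ends → EV5 and EV6 overlap.
EV7 starts after EV5 ends.
EV7 starts before EV6 ends → EV6 and EV7 overlap.

EV1 & EV2, EV1 & EV3, EV1 & EV4, EV2 & EV3, EV2 & EV4, EV5 & EV6, EV6 & EV7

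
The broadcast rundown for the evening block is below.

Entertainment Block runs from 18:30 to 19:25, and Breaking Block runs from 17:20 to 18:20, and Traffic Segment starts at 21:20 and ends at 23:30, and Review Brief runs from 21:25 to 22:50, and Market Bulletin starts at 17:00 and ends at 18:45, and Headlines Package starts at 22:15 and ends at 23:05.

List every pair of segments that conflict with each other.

Breaking Block & Market Bulletin, Entertainment Block & Market Bulletin, Headlines Package & Review Brief, Headlines Package & Traffic Segment, Review Brief & Traffic Segment

Sorted by start: Market Bulletin, Breaking Block, Entertainment Block, Traffic Segment, Review Brief, Headlines Package.
Breaking Block starts before Market Bulletin ends → Market Bulletin and Breaking Block overlap.
Entertainment Block starts before Market Bulletin ends → Market Bulletin and Entertainment Block overlap.
Traffic Segment starts after Market Bulletin ends; Market Bulletin is clear from here.
Entertainment Block starts after Breaking Block ends; Breaking Block is clear from here.
Traffic Segment starts after Entertainment Block ends; Entertainment Block is clear from here.
Review Brief starts before Traffic Segment ends → Traffic Segment and Review Brief overlap.
Headlines Package starts before Traffic Segment ends → Traffic Segment and Headlines Package overlap.
Headlines Package starts before Review Brief ends → Review Brief and Headlines Package overlap.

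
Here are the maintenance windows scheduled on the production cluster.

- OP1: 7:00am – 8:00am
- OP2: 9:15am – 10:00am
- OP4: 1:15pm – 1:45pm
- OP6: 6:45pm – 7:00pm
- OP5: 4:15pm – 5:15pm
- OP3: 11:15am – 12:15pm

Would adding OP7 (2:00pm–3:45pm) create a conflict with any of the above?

No — it doesn't clash with anything

OP1: ends 8:00am at or before OP7 starts 2:00pm → clear.
OP2: ends 10:00am at or before OP7 starts 2:00pm → clear.
OP3: ends 12:15pm at or before OP7 starts 2:00pm → clear.
OP4: ends 1:45pm at or before OP7 starts 2:00pm → clear.
OP5: starts 4:15pm at or after OP7 ends 3:45pm → clear.
OP6: starts 6:45pm at or after OP7 ends 3:45pm → clear.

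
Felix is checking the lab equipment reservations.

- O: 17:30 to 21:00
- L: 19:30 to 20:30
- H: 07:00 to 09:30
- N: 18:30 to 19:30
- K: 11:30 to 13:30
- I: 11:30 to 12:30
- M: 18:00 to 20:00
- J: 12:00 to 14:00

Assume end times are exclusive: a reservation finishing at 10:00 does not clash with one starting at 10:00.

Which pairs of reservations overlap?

I & J, I & K, J & K, L & M, L & O, M & N, M & O, N & O

Check each pair: they overlap iff neither finishes before the other starts.
Sorted by start: H, I, K, J, O, M, N, L.
I starts after H ends, so nothing later overlaps H either.
K starts before I ends → I and K overlap.
J starts before I ends → I and J overlap.
O starts after I ends, so nothing later overlaps I either.
J starts before K ends → K and J overlap.
O starts after K ends, so nothing later overlaps K either.
O starts after J ends, so nothing later overlaps J either.
M starts before O ends → O and M overlap.
N starts before O ends → O and N overlap.
L starts before O ends → O and L overlap.
N starts before M ends → M and N overlap.
L starts before M ends → M and L overlap.
L starts exactly when N ends (back-to-back, no overlap).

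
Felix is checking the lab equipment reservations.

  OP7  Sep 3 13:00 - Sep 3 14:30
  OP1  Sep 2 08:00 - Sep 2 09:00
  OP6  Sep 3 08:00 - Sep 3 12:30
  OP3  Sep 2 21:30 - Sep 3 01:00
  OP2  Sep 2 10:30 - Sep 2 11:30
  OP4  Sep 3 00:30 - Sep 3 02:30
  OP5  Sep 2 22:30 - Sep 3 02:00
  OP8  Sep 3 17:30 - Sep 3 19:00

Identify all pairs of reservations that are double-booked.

Sorted by start: OP1, OP2, OP3, OP5, OP4, OP6, OP7, OP8.
OP2 starts after OP1 ends; OP1 is clear from here.
OP3 starts after OP2 ends; OP2 is clear from here.
OP5 starts before OP3 ends → OP3 and OP5 overlap.
OP4 starts before OP3 ends → OP3 and OP4 overlap.
OP6 starts after OP3 ends; OP3 is clear from here.
OP4 starts before OP5 ends → OP5 and OP4 overlap.
OP6 starts after OP5 ends; OP5 is clear from here.
OP6 starts after OP4 ends; OP4 is clear from here.
OP7 starts after OP6 ends; OP6 is clear from here.
OP8 starts after OP7 ends.

OP3 & OP4, OP3 & OP5, OP4 & OP5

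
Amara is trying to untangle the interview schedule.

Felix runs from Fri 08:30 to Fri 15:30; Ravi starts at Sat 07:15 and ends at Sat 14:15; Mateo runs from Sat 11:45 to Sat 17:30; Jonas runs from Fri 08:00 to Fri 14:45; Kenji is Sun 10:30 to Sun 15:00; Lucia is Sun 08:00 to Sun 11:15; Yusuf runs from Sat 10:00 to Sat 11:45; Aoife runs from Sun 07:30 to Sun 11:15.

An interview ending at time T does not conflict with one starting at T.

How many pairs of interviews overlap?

Sorted by start: Jonas, Felix, Ravi, Yusuf, Mateo, Aoife, Lucia, Kenji.
Felix starts before Jonas ends → Jonas and Felix overlap.
Ravi starts after Jonas ends, so Jonas has no further overlaps.
Ravi starts after Felix ends, so Felix has no further overlaps.
Yusuf starts before Ravi ends → Ravi and Yusuf overlap.
Mateo starts before Ravi ends → Ravi and Mateo overlap.
Aoife starts after Ravi ends, so Ravi has no further overlaps.
Mateo starts exactly when Yusuf ends (back-to-back, no overlap), so Yusuf has no further overlaps.
Aoife starts after Mateo ends, so Mateo has no further overlaps.
Lucia starts before Aoife ends → Aoife and Lucia overlap.
Kenji starts before Aoife ends → Aoife and Kenji overlap.
Kenji starts before Lucia ends → Lucia and Kenji overlap.
Overlapping pairs: Aoife & Kenji, Aoife & Lucia, Felix & Jonas, Kenji & Lucia, Mateo & Ravi, Ravi & Yusuf — 6 in total.

6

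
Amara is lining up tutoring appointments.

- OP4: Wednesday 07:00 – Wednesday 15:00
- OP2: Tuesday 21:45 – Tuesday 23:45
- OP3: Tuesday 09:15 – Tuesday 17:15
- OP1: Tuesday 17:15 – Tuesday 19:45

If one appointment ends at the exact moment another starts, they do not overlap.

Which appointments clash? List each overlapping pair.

Check each pair: they overlap iff neither finishes before the other starts.
Sorted by start: OP3, OP1, OP2, OP4.
OP1 starts exactly when OP3 ends (back-to-back, no overlap); OP3 is clear from here.
OP2 starts after OP1 ends; OP1 is clear from here.
OP4 starts after OP2 ends.

no conflicts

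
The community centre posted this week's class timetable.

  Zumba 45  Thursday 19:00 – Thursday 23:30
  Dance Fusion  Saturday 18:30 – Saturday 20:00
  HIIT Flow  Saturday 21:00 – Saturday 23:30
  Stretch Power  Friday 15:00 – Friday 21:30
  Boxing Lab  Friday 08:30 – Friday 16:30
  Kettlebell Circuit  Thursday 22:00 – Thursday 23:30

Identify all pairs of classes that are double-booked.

Boxing Lab & Stretch Power, Kettlebell Circuit & Zumba 45

Sorted by start: Zumba 45, Kettlebell Circuit, Boxing Lab, Stretch Power, Dance Fusion, HIIT Flow.
Kettlebell Circuit starts before Zumba 45 ends → Zumba 45 and Kettlebell Circuit overlap.
Boxing Lab starts after Zumba 45 ends, so nothing later overlaps Zumba 45 either.
Boxing Lab starts after Kettlebell Circuit ends, so nothing later overlaps Kettlebell Circuit either.
Stretch Power starts before Boxing Lab ends → Boxing Lab and Stretch Power overlap.
Dance Fusion starts after Boxing Lab ends, so nothing later overlaps Boxing Lab either.
Dance Fusion starts after Stretch Power ends, so nothing later overlaps Stretch Power either.
HIIT Flow starts after Dance Fusion ends.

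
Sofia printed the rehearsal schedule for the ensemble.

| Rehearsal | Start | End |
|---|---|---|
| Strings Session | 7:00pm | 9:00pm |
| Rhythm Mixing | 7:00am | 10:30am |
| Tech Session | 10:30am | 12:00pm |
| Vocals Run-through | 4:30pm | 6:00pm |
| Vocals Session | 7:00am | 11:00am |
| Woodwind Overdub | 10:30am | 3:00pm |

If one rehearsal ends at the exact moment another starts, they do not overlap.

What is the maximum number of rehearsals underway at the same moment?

3

Walk through starts and ends in time order (an end at T is processed before a start at T):
7:00am start Rhythm Mixing → 1
7:00am start Vocals Session → 2
10:30am end Rhythm Mixing → 1
10:30am start Tech Session → 2
10:30am start Woodwind Overdub → 3
11:00am end Vocals Session → 2
12:00pm end Tech Session → 1
3:00pm end Woodwind Overdub → 0
4:30pm start Vocals Run-through → 1
6:00pm end Vocals Run-through → 0
7:00pm start Strings Session → 1
9:00pm end Strings Session → 0
Peak is 3, at 10:30am (Tech Session, Vocals Session, Woodwind Overdub).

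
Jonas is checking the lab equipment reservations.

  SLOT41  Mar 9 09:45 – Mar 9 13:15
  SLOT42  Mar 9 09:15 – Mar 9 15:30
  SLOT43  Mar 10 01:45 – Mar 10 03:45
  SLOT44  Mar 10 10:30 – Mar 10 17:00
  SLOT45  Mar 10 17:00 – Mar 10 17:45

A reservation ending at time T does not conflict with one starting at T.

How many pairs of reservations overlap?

Sorted by start: SLOT42, SLOT41, SLOT43, SLOT44, SLOT45.
SLOT41 starts before SLOT42 ends → SLOT42 and SLOT41 overlap.
SLOT43 starts after SLOT42 ends, so nothing later overlaps SLOT42 either.
SLOT43 starts after SLOT41 ends, so nothing later overlaps SLOT41 either.
SLOT44 starts after SLOT43 ends, so nothing later overlaps SLOT43 either.
SLOT45 starts exactly when SLOT44 ends (back-to-back, no overlap).
Overlapping pairs: SLOT41 & SLOT42 — 1 in total.

1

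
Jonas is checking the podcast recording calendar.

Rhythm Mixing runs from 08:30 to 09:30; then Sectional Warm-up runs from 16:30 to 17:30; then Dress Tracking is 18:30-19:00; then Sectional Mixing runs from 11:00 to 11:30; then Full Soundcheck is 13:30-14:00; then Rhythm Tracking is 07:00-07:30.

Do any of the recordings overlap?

No

Check each pair: they overlap iff neither finishes before the other starts.
Sorted by start: Rhythm Tracking, Rhythm Mixing, Sectional Mixing, Full Soundcheck, Sectional Warm-up, Dress Tracking.
Rhythm Mixing starts after Rhythm Tracking ends; Rhythm Tracking is clear from here.
Sectional Mixing starts after Rhythm Mixing ends; Rhythm Mixing is clear from here.
Full Soundcheck starts after Sectional Mixing ends; Sectional Mixing is clear from here.
Sectional Warm-up starts after Full Soundcheck ends; Full Soundcheck is clear from here.
Dress Tracking starts after Sectional Warm-up ends.
Every pair is clear; the schedule has no overlaps.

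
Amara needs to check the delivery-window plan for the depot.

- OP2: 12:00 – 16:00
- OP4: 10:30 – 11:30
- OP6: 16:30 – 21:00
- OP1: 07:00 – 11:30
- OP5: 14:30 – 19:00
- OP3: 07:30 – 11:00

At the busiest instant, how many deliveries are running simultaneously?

Sort all start/end points and keep a running count:
07:00 start OP1 → 1
07:30 start OP3 → 2
10:30 start OP4 → 3
11:00 end OP3 → 2
11:30 end OP1 → 1
11:30 end OP4 → 0
12:00 start OP2 → 1
14:30 start OP5 → 2
16:00 end OP2 → 1
16:30 start OP6 → 2
19:00 end OP5 → 1
21:00 end OP6 → 0
Peak is 3, at 10:30 (OP1, OP3, OP4).

3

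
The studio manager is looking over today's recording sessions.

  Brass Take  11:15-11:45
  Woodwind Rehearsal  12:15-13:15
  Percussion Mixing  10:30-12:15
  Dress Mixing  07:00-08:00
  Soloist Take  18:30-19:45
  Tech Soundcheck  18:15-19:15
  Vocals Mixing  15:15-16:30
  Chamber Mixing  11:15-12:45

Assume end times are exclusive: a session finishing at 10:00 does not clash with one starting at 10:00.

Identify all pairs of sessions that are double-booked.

Brass Take & Chamber Mixing, Brass Take & Percussion Mixing, Chamber Mixing & Percussion Mixing, Chamber Mixing & Woodwind Rehearsal, Soloist Take & Tech Soundcheck

Check each pair: they overlap iff neither finishes before the other starts.
Sorted by start: Dress Mixing, Percussion Mixing, Brass Take, Chamber Mixing, Woodwind Rehearsal, Vocals Mixing, Tech Soundcheck, Soloist Take.
Percussion Mixing starts after Dress Mixing ends, so nothing later overlaps Dress Mixing either.
Brass Take starts before Percussion Mixing ends → Percussion Mixing and Brass Take overlap.
Chamber Mixing starts before Percussion Mixing ends → Percussion Mixing and Chamber Mixing overlap.
Woodwind Rehearsal starts exactly when Percussion Mixing ends (back-to-back, no overlap), so nothing later overlaps Percussion Mixing either.
Chamber Mixing starts before Brass Take ends → Brass Take and Chamber Mixing overlap.
Woodwind Rehearsal starts after Brass Take ends, so nothing later overlaps Brass Take either.
Woodwind Rehearsal starts before Chamber Mixing ends → Chamber Mixing and Woodwind Rehearsal overlap.
Vocals Mixing starts after Chamber Mixing ends, so nothing later overlaps Chamber Mixing either.
Vocals Mixing starts after Woodwind Rehearsal ends, so nothing later overlaps Woodwind Rehearsal either.
Tech Soundcheck starts after Vocals Mixing ends, so nothing later overlaps Vocals Mixing either.
Soloist Take starts before Tech Soundcheck ends → Tech Soundcheck and Soloist Take overlap.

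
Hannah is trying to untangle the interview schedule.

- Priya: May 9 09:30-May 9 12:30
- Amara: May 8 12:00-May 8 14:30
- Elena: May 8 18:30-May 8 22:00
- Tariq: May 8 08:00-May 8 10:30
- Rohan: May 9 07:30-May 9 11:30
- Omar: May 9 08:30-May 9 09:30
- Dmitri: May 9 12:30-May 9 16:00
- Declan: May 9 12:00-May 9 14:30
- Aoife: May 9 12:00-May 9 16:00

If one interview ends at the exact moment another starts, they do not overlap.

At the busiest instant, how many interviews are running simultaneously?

3

Sweep the timeline, counting +1 at each start and −1 at each end (ends before starts at a tie):
May 8 08:00 start Tariq → 1
May 8 10:30 end Tariq → 0
May 8 12:00 start Amara → 1
May 8 14:30 end Amara → 0
May 8 18:30 start Elena → 1
May 8 22:00 end Elena → 0
May 9 07:30 start Rohan → 1
May 9 08:30 start Omar → 2
May 9 09:30 end Omar → 1
May 9 09:30 start Priya → 2
May 9 11:30 end Rohan → 1
May 9 12:00 start Aoife → 2
May 9 12:00 start Declan → 3
May 9 12:30 end Priya → 2
May 9 12:30 start Dmitri → 3
May 9 14:30 end Declan → 2
May 9 16:00 end Aoife → 1
May 9 16:00 end Dmitri → 0
Peak is 3, at May 9 12:00 (Aoife, Declan, Priya).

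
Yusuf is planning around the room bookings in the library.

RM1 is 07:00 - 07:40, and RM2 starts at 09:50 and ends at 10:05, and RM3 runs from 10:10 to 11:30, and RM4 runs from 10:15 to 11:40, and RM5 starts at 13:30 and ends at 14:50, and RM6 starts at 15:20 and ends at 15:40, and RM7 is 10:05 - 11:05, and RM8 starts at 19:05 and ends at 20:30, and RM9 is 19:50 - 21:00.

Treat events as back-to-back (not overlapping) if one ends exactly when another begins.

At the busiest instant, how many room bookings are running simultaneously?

3

Sweep the timeline, counting +1 at each start and −1 at each end (ends before starts at a tie):
07:00 start RM1 → 1
07:40 end RM1 → 0
09:50 start RM2 → 1
10:05 end RM2 → 0
10:05 start RM7 → 1
10:10 start RM3 → 2
10:15 start RM4 → 3
11:05 end RM7 → 2
11:30 end RM3 → 1
11:40 end RM4 → 0
13:30 start RM5 → 1
14:50 end RM5 → 0
15:20 start RM6 → 1
15:40 end RM6 → 0
19:05 start RM8 → 1
19:50 start RM9 → 2
20:30 end RM8 → 1
21:00 end RM9 → 0
Peak is 3, at 10:15 (RM3, RM4, RM7).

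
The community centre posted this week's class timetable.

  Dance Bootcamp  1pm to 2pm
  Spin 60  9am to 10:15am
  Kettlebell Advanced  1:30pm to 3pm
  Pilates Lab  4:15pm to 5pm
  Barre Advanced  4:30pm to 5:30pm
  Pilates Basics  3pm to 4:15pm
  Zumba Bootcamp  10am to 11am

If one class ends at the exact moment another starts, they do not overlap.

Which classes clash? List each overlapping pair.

Sorted by start: Spin 60, Zumba Bootcamp, Dance Bootcamp, Kettlebell Advanced, Pilates Basics, Pilates Lab, Barre Advanced.
Zumba Bootcamp starts before Spin 60 ends → Spin 60 and Zumba Bootcamp overlap.
Dance Bootcamp starts after Spin 60 ends, so nothing later overlaps Spin 60 either.
Dance Bootcamp starts after Zumba Bootcamp ends, so nothing later overlaps Zumba Bootcamp either.
Kettlebell Advanced starts before Dance Bootcamp ends → Dance Bootcamp and Kettlebell Advanced overlap.
Pilates Basics starts after Dance Bootcamp ends, so nothing later overlaps Dance Bootcamp either.
Pilates Basics starts exactly when Kettlebell Advanced ends (back-to-back, no overlap), so nothing later overlaps Kettlebell Advanced either.
Pilates Lab starts exactly when Pilates Basics ends (back-to-back, no overlap), so nothing later overlaps Pilates Basics either.
Barre Advanced starts before Pilates Lab ends → Pilates Lab and Barre Advanced overlap.

Barre Advanced & Pilates Lab, Dance Bootcamp & Kettlebell Advanced, Spin 60 & Zumba Bootcamp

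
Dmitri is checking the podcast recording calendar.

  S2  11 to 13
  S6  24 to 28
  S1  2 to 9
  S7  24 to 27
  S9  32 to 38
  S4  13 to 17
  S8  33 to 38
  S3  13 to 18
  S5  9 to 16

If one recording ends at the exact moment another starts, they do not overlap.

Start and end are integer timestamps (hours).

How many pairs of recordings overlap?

6

Sorted by start: S1, S5, S2, S3, S4, S6, S7, S9, S8.
S5 starts exactly when S1 ends (back-to-back, no overlap), so S1 has no further overlaps.
S2 starts before S5 ends → S5 and S2 overlap.
S3 starts before S5 ends → S5 and S3 overlap.
S4 starts before S5 ends → S5 and S4 overlap.
S6 starts after S5 ends, so S5 has no further overlaps.
S3 starts exactly when S2 ends (back-to-back, no overlap), so S2 has no further overlaps.
S4 starts before S3 ends → S3 and S4 overlap.
S6 starts after S3 ends, so S3 has no further overlaps.
S6 starts after S4 ends, so S4 has no further overlaps.
S7 starts before S6 ends → S6 and S7 overlap.
S9 starts after S6 ends, so S6 has no further overlaps.
S9 starts after S7 ends, so S7 has no further overlaps.
S8 starts before S9 ends → S9 and S8 overlap.
Overlapping pairs: S2 & S5, S3 & S4, S3 & S5, S4 & S5, S6 & S7, S8 & S9 — 6 in total.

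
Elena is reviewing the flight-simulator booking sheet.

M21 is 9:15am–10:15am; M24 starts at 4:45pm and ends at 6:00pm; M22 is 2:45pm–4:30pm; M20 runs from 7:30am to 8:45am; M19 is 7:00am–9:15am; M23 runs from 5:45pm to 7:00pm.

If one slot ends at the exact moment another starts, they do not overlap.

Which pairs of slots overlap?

Sorted by start: M19, M20, M21, M22, M24, M23.
M20 starts before M19 ends → M19 and M20 overlap.
M21 starts exactly when M19 ends (back-to-back, no overlap), so M19 has no further overlaps.
M21 starts after M20 ends, so M20 has no further overlaps.
M22 starts after M21 ends, so M21 has no further overlaps.
M24 starts after M22 ends, so M22 has no further overlaps.
M23 starts before M24 ends → M24 and M23 overlap.

M19 & M20, M23 & M24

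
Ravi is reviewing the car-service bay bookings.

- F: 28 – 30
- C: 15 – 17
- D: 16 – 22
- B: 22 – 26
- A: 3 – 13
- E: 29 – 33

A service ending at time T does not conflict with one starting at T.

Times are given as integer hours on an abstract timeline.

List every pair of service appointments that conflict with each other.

Sorted by start: A, C, D, B, F, E.
C starts after A ends; A is clear from here.
D starts before C ends → C and D overlap.
B starts after C ends; C is clear from here.
B starts exactly when D ends (back-to-back, no overlap); D is clear from here.
F starts after B ends; B is clear from here.
E starts before F ends → F and E overlap.

C & D, E & F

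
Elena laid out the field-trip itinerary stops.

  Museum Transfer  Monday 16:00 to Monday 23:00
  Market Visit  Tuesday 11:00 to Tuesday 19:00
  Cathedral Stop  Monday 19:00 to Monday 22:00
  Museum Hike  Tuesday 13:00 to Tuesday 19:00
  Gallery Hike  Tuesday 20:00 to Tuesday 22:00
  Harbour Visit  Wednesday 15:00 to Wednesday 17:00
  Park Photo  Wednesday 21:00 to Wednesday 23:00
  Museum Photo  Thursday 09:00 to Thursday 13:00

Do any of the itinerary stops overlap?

Sorted by start: Museum Transfer, Cathedral Stop, Market Visit, Museum Hike, Gallery Hike, Harbour Visit, Park Photo, Museum Photo.
Cathedral Stop starts before Museum Transfer ends → Museum Transfer and Cathedral Stop overlap.
That's a conflict, so the schedule is not conflict-free.

Yes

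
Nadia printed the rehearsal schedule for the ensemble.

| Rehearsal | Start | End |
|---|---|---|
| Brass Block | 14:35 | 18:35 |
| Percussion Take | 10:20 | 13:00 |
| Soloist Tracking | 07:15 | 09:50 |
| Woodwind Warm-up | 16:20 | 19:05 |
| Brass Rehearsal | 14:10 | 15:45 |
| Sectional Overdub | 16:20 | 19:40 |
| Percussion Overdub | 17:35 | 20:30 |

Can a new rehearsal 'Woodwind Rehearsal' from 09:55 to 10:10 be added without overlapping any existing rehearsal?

Soloist Tracking: ends 09:50 at or before Woodwind Rehearsal starts 09:55 → clear.
Percussion Take: starts 10:20 at or after Woodwind Rehearsal ends 10:10 → clear.
Brass Rehearsal: starts 14:10 at or after Woodwind Rehearsal ends 10:10 → clear.
Brass Block: starts 14:35 at or after Woodwind Rehearsal ends 10:10 → clear.
Woodwind Warm-up: starts 16:20 at or after Woodwind Rehearsal ends 10:10 → clear.
Sectional Overdub: starts 16:20 at or after Woodwind Rehearsal ends 10:10 → clear.
Percussion Overdub: starts 17:35 at or after Woodwind Rehearsal ends 10:10 → clear.

Yes — the slot is free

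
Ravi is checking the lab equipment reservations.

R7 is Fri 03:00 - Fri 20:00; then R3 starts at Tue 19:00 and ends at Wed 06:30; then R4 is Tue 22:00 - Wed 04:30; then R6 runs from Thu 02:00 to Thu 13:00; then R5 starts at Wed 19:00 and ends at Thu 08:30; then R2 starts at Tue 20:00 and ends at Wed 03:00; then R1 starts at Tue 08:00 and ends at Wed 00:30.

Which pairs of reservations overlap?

Sorted by start: R1, R3, R2, R4, R5, R6, R7.
R3 starts before R1 ends → R1 and R3 overlap.
R2 starts before R1 ends → R1 and R2 overlap.
R4 starts before R1 ends → R1 and R4 overlap.
R5 starts after R1 ends, so nothing later overlaps R1 either.
R2 starts before R3 ends → R3 and R2 overlap.
R4 starts before R3 ends → R3 and R4 overlap.
R5 starts after R3 ends, so nothing later overlaps R3 either.
R4 starts before R2 ends → R2 and R4 overlap.
R5 starts after R2 ends, so nothing later overlaps R2 either.
R5 starts after R4 ends, so nothing later overlaps R4 either.
R6 starts before R5 ends → R5 and R6 overlap.
R7 starts after R5 ends.
R7 starts after R6 ends.

R1 & R2, R1 & R3, R1 & R4, R2 & R3, R2 & R4, R3 & R4, R5 & R6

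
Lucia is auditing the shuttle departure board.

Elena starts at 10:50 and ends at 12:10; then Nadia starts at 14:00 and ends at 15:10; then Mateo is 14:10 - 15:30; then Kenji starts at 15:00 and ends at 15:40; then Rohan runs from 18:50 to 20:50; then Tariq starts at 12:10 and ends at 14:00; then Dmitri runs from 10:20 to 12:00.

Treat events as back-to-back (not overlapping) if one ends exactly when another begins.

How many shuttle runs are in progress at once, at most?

Sort all start/end points and keep a running count:
10:20 start Dmitri → 1
10:50 start Elena → 2
12:00 end Dmitri → 1
12:10 end Elena → 0
12:10 start Tariq → 1
14:00 end Tariq → 0
14:00 start Nadia → 1
14:10 start Mateo → 2
15:00 start Kenji → 3
15:10 end Nadia → 2
15:30 end Mateo → 1
15:40 end Kenji → 0
18:50 start Rohan → 1
20:50 end Rohan → 0
Peak is 3, at 15:00 (Kenji, Mateo, Nadia).

3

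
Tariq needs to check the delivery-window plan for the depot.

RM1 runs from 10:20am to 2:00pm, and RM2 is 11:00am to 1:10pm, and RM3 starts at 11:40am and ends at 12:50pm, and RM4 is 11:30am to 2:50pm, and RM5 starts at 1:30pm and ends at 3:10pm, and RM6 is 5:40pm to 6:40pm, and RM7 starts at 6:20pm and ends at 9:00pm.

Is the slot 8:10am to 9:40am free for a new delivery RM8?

RM1: starts 10:20am at or after RM8 ends 9:40am → clear.
RM2: starts 11:00am at or after RM8 ends 9:40am → clear.
RM4: starts 11:30am at or after RM8 ends 9:40am → clear.
RM3: starts 11:40am at or after RM8 ends 9:40am → clear.
RM5: starts 1:30pm at or after RM8 ends 9:40am → clear.
RM6: starts 5:40pm at or after RM8 ends 9:40am → clear.
RM7: starts 6:20pm at or after RM8 ends 9:40am → clear.

Yes — the slot is free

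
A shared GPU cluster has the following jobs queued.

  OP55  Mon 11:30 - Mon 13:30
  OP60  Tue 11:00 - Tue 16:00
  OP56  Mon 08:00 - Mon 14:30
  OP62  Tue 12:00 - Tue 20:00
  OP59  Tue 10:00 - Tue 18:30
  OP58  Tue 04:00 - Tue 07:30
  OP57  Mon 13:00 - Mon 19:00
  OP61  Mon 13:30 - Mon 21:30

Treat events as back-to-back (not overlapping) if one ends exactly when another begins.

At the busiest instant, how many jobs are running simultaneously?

3

Sweep the timeline, counting +1 at each start and −1 at each end (ends before starts at a tie):
Mon 08:00 start OP56 → 1
Mon 11:30 start OP55 → 2
Mon 13:00 start OP57 → 3
Mon 13:30 end OP55 → 2
Mon 13:30 start OP61 → 3
Mon 14:30 end OP56 → 2
Mon 19:00 end OP57 → 1
Mon 21:30 end OP61 → 0
Tue 04:00 start OP58 → 1
Tue 07:30 end OP58 → 0
Tue 10:00 start OP59 → 1
Tue 11:00 start OP60 → 2
Tue 12:00 start OP62 → 3
Tue 16:00 end OP60 → 2
Tue 18:30 end OP59 → 1
Tue 20:00 end OP62 → 0
Peak is 3, at Mon 13:00 (OP55, OP56, OP57).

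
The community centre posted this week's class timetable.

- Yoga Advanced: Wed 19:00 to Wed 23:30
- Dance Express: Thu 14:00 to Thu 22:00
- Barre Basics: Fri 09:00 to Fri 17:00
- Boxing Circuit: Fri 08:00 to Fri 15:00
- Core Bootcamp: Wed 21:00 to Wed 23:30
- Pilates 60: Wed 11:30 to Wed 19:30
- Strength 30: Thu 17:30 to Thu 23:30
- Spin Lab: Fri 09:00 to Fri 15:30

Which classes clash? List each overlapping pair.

Check each pair: they overlap iff neither finishes before the other starts.
Sorted by start: Pilates 60, Yoga Advanced, Core Bootcamp, Dance Express, Strength 30, Boxing Circuit, Spin Lab, Barre Basics.
Yoga Advanced starts before Pilates 60 ends → Pilates 60 and Yoga Advanced overlap.
Core Bootcamp starts after Pilates 60 ends, so Pilates 60 has no further overlaps.
Core Bootcamp starts before Yoga Advanced ends → Yoga Advanced and Core Bootcamp overlap.
Dance Express starts after Yoga Advanced ends, so Yoga Advanced has no further overlaps.
Dance Express starts after Core Bootcamp ends, so Core Bootcamp has no further overlaps.
Strength 30 starts before Dance Express ends → Dance Express and Strength 30 overlap.
Boxing Circuit starts after Dance Express ends, so Dance Express has no further overlaps.
Boxing Circuit starts after Strength 30 ends, so Strength 30 has no further overlaps.
Spin Lab starts before Boxing Circuit ends → Boxing Circuit and Spin Lab overlap.
Barre Basics starts before Boxing Circuit ends → Boxing Circuit and Barre Basics overlap.
Barre Basics starts before Spin Lab ends → Spin Lab and Barre Basics overlap.

Barre Basics & Boxing Circuit, Barre Basics & Spin Lab, Boxing Circuit & Spin Lab, Core Bootcamp & Yoga Advanced, Dance Express & Strength 30, Pilates 60 & Yoga Advanced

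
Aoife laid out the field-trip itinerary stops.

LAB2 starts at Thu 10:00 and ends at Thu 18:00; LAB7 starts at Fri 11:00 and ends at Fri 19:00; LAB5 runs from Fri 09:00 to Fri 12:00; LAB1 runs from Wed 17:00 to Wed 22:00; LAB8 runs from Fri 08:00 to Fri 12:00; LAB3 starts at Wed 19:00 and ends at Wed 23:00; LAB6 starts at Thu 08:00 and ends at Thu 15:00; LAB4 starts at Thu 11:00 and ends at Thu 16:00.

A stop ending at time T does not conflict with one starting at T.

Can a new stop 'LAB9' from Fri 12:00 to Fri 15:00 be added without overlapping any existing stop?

No — it overlaps LAB7

LAB1: ends Wed 22:00 at or before LAB9 starts Fri 12:00 → clear.
LAB3: ends Wed 23:00 at or before LAB9 starts Fri 12:00 → clear.
LAB6: ends Thu 15:00 at or before LAB9 starts Fri 12:00 → clear.
LAB2: ends Thu 18:00 at or before LAB9 starts Fri 12:00 → clear.
LAB4: ends Thu 16:00 at or before LAB9 starts Fri 12:00 → clear.
LAB8: ends Fri 12:00 at or before LAB9 starts Fri 12:00 → clear.
LAB5: ends Fri 12:00 at or before LAB9 starts Fri 12:00 → clear.
LAB7: starts Fri 11:00 before LAB9 ends Fri 15:00, and ends Fri 19:00 after LAB9 starts Fri 12:00 → overlap.
LAB9 overlaps LAB7.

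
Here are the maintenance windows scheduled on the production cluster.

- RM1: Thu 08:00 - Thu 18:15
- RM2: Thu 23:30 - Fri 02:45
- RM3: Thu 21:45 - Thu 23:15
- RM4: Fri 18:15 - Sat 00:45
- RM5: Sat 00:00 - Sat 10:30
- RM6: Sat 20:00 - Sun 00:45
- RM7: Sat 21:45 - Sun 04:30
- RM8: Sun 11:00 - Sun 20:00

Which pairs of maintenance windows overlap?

RM4 & RM5, RM6 & RM7

Sorted by start: RM1, RM3, RM2, RM4, RM5, RM6, RM7, RM8.
RM3 starts after RM1 ends, so RM1 has no further overlaps.
RM2 starts after RM3 ends, so RM3 has no further overlaps.
RM4 starts after RM2 ends, so RM2 has no further overlaps.
RM5 starts before RM4 ends → RM4 and RM5 overlap.
RM6 starts after RM4 ends, so RM4 has no further overlaps.
RM6 starts after RM5 ends, so RM5 has no further overlaps.
RM7 starts before RM6 ends → RM6 and RM7 overlap.
RM8 starts after RM6 ends.
RM8 starts after RM7 ends.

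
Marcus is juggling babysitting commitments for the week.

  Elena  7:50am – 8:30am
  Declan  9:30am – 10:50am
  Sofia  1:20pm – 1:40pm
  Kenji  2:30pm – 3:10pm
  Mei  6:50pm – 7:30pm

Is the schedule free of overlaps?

Yes

Check each pair: they overlap iff neither finishes before the other starts.
Sorted by start: Elena, Declan, Sofia, Kenji, Mei.
Declan starts after Elena ends; Elena is clear from here.
Sofia starts after Declan ends; Declan is clear from here.
Kenji starts after Sofia ends; Sofia is clear from here.
Mei starts after Kenji ends.
Every pair is clear; the schedule has no overlaps.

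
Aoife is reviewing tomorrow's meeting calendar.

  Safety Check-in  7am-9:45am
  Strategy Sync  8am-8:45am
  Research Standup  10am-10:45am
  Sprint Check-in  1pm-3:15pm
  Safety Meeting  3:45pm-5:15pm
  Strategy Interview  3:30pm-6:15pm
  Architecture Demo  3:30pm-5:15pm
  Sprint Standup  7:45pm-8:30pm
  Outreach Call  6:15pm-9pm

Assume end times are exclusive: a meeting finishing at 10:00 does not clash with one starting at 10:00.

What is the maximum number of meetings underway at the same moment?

3

Sweep the timeline, counting +1 at each start and −1 at each end (ends before starts at a tie):
7am start Safety Check-in → 1
8am start Strategy Sync → 2
8:45am end Strategy Sync → 1
9:45am end Safety Check-in → 0
10am start Research Standup → 1
10:45am end Research Standup → 0
1pm start Sprint Check-in → 1
3:15pm end Sprint Check-in → 0
3:30pm start Architecture Demo → 1
3:30pm start Strategy Interview → 2
3:45pm start Safety Meeting → 3
5:15pm end Architecture Demo → 2
5:15pm end Safety Meeting → 1
6:15pm end Strategy Interview → 0
6:15pm start Outreach Call → 1
7:45pm start Sprint Standup → 2
8:30pm end Sprint Standup → 1
9pm end Outreach Call → 0
Peak is 3, at 3:45pm (Architecture Demo, Safety Meeting, Strategy Interview).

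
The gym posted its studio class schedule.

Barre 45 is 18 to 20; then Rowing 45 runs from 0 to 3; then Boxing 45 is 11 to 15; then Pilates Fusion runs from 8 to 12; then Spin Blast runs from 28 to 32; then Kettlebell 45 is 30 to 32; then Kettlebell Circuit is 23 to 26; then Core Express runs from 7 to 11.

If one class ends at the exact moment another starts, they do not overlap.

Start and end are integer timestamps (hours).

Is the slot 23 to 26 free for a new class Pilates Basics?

No — it overlaps Kettlebell Circuit

Rowing 45: ends 3 at or before Pilates Basics starts 23 → clear.
Core Express: ends 11 at or before Pilates Basics starts 23 → clear.
Pilates Fusion: ends 12 at or before Pilates Basics starts 23 → clear.
Boxing 45: ends 15 at or before Pilates Basics starts 23 → clear.
Barre 45: ends 20 at or before Pilates Basics starts 23 → clear.
Kettlebell Circuit: starts 23 before Pilates Basics ends 26, and ends 26 after Pilates Basics starts 23 → overlap.
Spin Blast: starts 28 at or after Pilates Basics ends 26 → clear.
Kettlebell 45: starts 30 at or after Pilates Basics ends 26 → clear.
Pilates Basics overlaps Kettlebell Circuit.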